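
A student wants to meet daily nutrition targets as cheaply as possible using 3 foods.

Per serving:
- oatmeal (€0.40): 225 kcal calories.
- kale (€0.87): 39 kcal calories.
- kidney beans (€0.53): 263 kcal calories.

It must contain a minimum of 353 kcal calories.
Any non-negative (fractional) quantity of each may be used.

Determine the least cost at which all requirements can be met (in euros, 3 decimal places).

Set it up as a linear program. Let x1 = servings of oatmeal, x2 = servings of kale, x3 = servings of kidney beans.
min 0.4x1 + 0.87x2 + 0.53x3 with:
  225x1 + 39x2 + 263x3 ≥ 353   (calories)
  x1, x2, x3 ≥ 0.
The cheapest feasible vertex uses only oatmeal; kale, kidney beans are not used. Binding constraint: calories.
That vertex is x1 = 1.569.
Total cost: 0.4·1.569 = 0.62760.

€0.628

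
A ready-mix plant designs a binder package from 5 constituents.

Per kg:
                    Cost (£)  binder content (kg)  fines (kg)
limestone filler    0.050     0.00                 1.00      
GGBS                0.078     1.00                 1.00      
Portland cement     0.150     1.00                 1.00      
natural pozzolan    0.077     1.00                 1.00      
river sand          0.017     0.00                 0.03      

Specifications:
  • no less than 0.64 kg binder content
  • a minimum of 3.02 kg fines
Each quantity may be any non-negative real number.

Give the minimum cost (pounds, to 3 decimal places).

£0.168

Set it up as a linear program. Let x1 = kg of limestone filler, x2 = kg of GGBS, x3 = kg of Portland cement, x4 = kg of natural pozzolan, x5 = kg of river sand.
Minimize 0.05x1 + 0.078x2 + 0.15x3 + 0.077x4 + 0.017x5 s.t.:
  1x2 + 1x3 + 1x4 ≥ 0.64   (binder content)
  1x1 + 1x2 + 1x3 + 1x4 + 0.03x5 ≥ 3.02   (fines)
  x1, x2, x3, x4, x5 ≥ 0.
The cheapest feasible vertex uses only limestone filler, natural pozzolan; GGBS, Portland cement, river sand are not used. There the binder content and fines constraints are tight.
Solving gives x1 = 2.38, x4 = 0.64.
Objective = 0.05·2.38 + 0.077·0.64 = 0.16828.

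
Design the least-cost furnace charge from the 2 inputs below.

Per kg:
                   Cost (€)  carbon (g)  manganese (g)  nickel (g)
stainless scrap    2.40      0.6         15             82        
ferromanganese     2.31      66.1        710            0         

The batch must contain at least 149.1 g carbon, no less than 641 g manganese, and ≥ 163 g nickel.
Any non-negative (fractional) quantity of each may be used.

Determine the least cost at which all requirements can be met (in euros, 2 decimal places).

€9.94

Set it up as a linear program. Let x1 = kg of stainless scrap, x2 = kg of ferromanganese.
min 2.4x1 + 2.31x2 s.t.:
  0.6x1 + 66.1x2 ≥ 149.1   (carbon)
  15x1 + 710x2 ≥ 641   (manganese)
  82x1 ≥ 163   (nickel)
  x1, x2 ≥ 0.
Both inputs are positive at the optimum. There the carbon and nickel constraints are tight.
That vertex is x1 = 1.988, x2 = 2.238.
Total cost: 2.4·1.988 + 2.31·2.238 = 9.9410.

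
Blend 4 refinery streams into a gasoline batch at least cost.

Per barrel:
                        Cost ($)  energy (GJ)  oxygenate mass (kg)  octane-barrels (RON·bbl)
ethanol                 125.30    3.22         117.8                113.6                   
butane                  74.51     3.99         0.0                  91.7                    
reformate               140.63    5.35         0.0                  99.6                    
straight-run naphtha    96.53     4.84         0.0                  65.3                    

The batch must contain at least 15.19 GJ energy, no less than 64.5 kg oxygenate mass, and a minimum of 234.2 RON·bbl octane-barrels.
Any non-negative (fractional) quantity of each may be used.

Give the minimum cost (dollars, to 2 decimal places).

$319.34

This is a linear program. Let x1 = barrels of ethanol, x2 = barrels of butane, x3 = barrels of reformate, x4 = barrels of straight-run naphtha.
Minimize 125.3x1 + 74.51x2 + 140.63x3 + 96.53x4 s.t.:
  3.22x1 + 3.99x2 + 5.35x3 + 4.84x4 ≥ 15.19   (energy)
  117.8x1 ≥ 64.5   (oxygenate mass)
  113.6x1 + 91.7x2 + 99.6x3 + 65.3x4 ≥ 234.2   (octane-barrels)
  x1, x2, x3, x4 ≥ 0.
The minimum-cost mix takes nothing from reformate, straight-run naphtha — only ethanol, butane. There the energy and oxygenate mass constraints are tight.
Solving gives x1 = 0.54754, x2 = 3.3651.
Total cost: 125.3·0.54754 + 74.51·3.3651 = 319.3404.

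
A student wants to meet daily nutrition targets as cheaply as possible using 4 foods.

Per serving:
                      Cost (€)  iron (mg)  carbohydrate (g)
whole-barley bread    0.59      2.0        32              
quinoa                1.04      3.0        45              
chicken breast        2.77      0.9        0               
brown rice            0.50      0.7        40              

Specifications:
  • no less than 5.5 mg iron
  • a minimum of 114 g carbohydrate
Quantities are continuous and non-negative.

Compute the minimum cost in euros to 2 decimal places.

€1.89

Set it up as a linear program. Let x1 = servings of whole-barley bread, x2 = servings of quinoa, x3 = servings of chicken breast, x4 = servings of brown rice.
Minimize 0.59x1 + 1.04x2 + 2.77x3 + 0.5x4 s.t.:
  2x1 + 3x2 + 0.9x3 + 0.7x4 ≥ 5.5   (iron)
  32x1 + 45x2 + 40x4 ≥ 114   (carbohydrate)
  x1, x2, x3, x4 ≥ 0.
At the optimum only whole-barley bread, brown rice are positive (quinoa, chicken breast = 0). There the iron and carbohydrate constraints are tight.
That vertex is x1 = 2.434, x4 = 0.9028.
Objective = 0.59·2.434 + 0.5·0.9028 = 1.8875.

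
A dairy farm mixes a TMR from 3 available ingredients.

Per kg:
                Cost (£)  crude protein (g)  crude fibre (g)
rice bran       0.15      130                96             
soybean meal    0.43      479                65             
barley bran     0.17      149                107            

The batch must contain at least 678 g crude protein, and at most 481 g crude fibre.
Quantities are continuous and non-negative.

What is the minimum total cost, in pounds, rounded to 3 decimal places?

£0.609

Let x1 = kg of rice bran, x2 = kg of soybean meal, x3 = kg of barley bran.
min 0.15x1 + 0.43x2 + 0.17x3 with:
  130x1 + 479x2 + 149x3 ≥ 678   (crude protein)
  96x1 + 65x2 + 107x3 ≤ 481   (crude fibre)
  x1, x2, x3 ≥ 0.
The optimal basis is {soybean meal}; rice bran, barley bran drop out. The crude protein requirement is met with equality.
Optimal quantities: soybean meal = 1.4154 kg.
Hence cost = 0.43·1.4154 = £0.60862.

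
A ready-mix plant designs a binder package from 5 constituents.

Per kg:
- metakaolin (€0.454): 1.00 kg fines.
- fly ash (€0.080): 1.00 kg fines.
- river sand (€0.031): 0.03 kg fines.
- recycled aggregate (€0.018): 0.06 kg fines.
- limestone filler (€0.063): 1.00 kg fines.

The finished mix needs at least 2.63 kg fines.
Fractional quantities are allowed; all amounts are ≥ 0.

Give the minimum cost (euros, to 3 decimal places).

€0.166

Set it up as a linear program. Let x1 = kg of metakaolin, x2 = kg of fly ash, x3 = kg of river sand, x4 = kg of recycled aggregate, x5 = kg of limestone filler.
Minimise 0.454x1 + 0.08x2 + 0.031x3 + 0.018x4 + 0.063x5 s.t.:
  1x1 + 1x2 + 0.03x3 + 0.06x4 + 1x5 ≥ 2.63   (fines)
  x1, x2, x3, x4, x5 ≥ 0.
The cheapest feasible vertex uses only limestone filler; metakaolin, fly ash, river sand, recycled aggregate are not used. Binding constraint: fines.
Solving gives x5 = 2.63.
Objective = 0.063·2.63 = 0.16569.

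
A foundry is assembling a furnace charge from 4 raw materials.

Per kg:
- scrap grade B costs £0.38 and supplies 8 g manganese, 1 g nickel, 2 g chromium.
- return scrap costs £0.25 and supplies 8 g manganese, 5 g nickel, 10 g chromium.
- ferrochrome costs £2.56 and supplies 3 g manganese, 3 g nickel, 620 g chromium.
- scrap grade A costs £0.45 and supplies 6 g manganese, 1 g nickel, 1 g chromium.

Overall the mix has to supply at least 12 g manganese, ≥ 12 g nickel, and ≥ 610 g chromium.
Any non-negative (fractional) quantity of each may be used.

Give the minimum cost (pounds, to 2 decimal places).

£2.90

This is a linear program. Let x1 = kg of scrap grade B, x2 = kg of return scrap, x3 = kg of ferrochrome, x4 = kg of scrap grade A.
Minimise 0.38x1 + 0.25x2 + 2.56x3 + 0.45x4 s.t.:
  8x1 + 8x2 + 3x3 + 6x4 ≥ 12   (manganese)
  1x1 + 5x2 + 3x3 + 1x4 ≥ 12   (nickel)
  2x1 + 10x2 + 620x3 + 1x4 ≥ 610   (chromium)
  x1, x2, x3, x4 ≥ 0.
At the optimum only return scrap, ferrochrome are positive (scrap grade B, scrap grade A = 0). Binding constraints: nickel and chromium.
Solving gives x2 = 1.827, x3 = 0.9544.
Cost = 0.25·1.827 + 2.56·0.9544 = 2.9000.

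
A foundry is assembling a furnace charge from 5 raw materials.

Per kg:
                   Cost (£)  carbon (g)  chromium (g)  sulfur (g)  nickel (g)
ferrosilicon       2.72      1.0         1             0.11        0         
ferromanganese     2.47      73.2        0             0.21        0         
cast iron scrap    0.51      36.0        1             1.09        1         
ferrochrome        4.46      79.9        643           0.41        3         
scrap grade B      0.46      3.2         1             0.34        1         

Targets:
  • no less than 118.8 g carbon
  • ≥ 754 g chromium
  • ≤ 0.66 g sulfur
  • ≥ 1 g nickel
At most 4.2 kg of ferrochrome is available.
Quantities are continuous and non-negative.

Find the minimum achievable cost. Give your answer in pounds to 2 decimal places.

Let x1 = kg of ferrosilicon, x2 = kg of ferromanganese, x3 = kg of cast iron scrap, x4 = kg of ferrochrome, x5 = kg of scrap grade B.
Minimise 2.72x1 + 2.47x2 + 0.51x3 + 4.46x4 + 0.46x5 s.t.:
  1x1 + 73.2x2 + 36x3 + 79.9x4 + 3.2x5 ≥ 118.8   (carbon)
  1x1 + 1x3 + 643x4 + 1x5 ≥ 754   (chromium)
  0.11x1 + 0.21x2 + 1.09x3 + 0.41x4 + 0.34x5 ≤ 0.66   (sulfur)
  1x3 + 3x4 + 1x5 ≥ 1   (nickel)
  x4 ≤ 4.2
  x1, x2, x3, x4, x5 ≥ 0.
The cheapest feasible vertex uses only ferromanganese, cast iron scrap, ferrochrome; ferrosilicon, scrap grade B are not used. There the carbon, chromium, sulfur constraints are tight.
Solving gives x2 = 0.2897, x3 = 0.1087, x4 = 1.172.
Hence cost = 2.47·0.2897 + 0.51·0.1087 + 4.46·1.172 = £5.9981.

£6.00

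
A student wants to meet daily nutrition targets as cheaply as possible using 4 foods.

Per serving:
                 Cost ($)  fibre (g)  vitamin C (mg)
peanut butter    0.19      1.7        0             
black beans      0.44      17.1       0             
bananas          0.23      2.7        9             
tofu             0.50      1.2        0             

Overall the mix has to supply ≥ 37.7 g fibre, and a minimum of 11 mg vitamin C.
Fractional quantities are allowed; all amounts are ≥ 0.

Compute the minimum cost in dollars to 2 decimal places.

Treat it as an LP. Let x1 = servings of peanut butter, x2 = servings of black beans, x3 = servings of bananas, x4 = servings of tofu.
min 0.19x1 + 0.44x2 + 0.23x3 + 0.5x4 with:
  1.7x1 + 17.1x2 + 2.7x3 + 1.2x4 ≥ 37.7   (fibre)
  9x3 ≥ 11   (vitamin C)
  x1, x2, x3, x4 ≥ 0.
The cheapest feasible vertex uses only black beans, bananas; peanut butter, tofu are not used. Binding constraints: fibre and vitamin C.
Optimal quantities: black beans = 2.012 servings, bananas = 1.222 servings.
Objective = 0.44·2.012 + 0.23·1.222 = 1.1663.

$1.17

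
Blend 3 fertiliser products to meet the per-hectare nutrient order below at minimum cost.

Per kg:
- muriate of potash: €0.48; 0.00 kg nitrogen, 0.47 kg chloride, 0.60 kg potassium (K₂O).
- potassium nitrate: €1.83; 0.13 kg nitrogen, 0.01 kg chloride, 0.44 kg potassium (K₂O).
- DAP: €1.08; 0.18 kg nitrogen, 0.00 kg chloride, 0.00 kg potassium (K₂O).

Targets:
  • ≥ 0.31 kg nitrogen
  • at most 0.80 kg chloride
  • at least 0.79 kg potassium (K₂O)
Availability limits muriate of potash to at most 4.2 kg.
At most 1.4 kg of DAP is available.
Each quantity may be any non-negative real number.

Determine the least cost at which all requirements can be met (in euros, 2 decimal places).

This is a linear program. Let x1 = kg of muriate of potash, x2 = kg of potassium nitrate, x3 = kg of DAP.
min 0.48x1 + 1.83x2 + 1.08x3 s.t.:
  0.13x2 + 0.18x3 ≥ 0.31   (nitrogen)
  0.47x1 + 0.01x2 ≤ 0.8   (chloride)
  0.6x1 + 0.44x2 ≥ 0.79   (potassium (K₂O))
  x1 ≤ 4.2
  x3 ≤ 1.4
  x1, x2, x3 ≥ 0.
All 3 inputs are positive at the optimum. There the nitrogen, potassium (K₂O), the DAP cap constraints are tight.
That vertex is x1 = 0.9895, x2 = 0.4462, x3 = 1.4.
Objective = 0.48·0.9895 + 1.83·0.4462 + 1.08·1.4 = 2.8035.

€2.80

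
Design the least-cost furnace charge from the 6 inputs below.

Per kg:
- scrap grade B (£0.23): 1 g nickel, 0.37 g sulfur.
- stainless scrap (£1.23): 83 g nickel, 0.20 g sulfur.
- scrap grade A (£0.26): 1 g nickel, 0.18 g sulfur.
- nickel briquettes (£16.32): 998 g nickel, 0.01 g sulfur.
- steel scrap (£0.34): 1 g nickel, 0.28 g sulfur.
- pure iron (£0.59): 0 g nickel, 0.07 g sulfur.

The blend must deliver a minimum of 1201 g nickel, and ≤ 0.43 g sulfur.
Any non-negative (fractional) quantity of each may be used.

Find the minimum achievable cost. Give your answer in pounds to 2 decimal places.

£19.37

Set it up as a linear program. Let x1 = kg of scrap grade B, x2 = kg of stainless scrap, x3 = kg of scrap grade A, x4 = kg of nickel briquettes, x5 = kg of steel scrap, x6 = kg of pure iron.
Minimize 0.23x1 + 1.23x2 + 0.26x3 + 16.32x4 + 0.34x5 + 0.59x6 s.t.:
  1x1 + 83x2 + 1x3 + 998x4 + 1x5 ≥ 1201   (nickel)
  0.37x1 + 0.2x2 + 0.18x3 + 0.01x4 + 0.28x5 + 0.07x6 ≤ 0.43   (sulfur)
  x1, x2, x3, x4, x5, x6 ≥ 0.
At the optimum only stainless scrap, nickel briquettes are positive (scrap grade B, scrap grade A, steel scrap, pure iron = 0). The nickel and sulfur requirements are met with equality.
Optimal quantities: stainless scrap = 2.0986 kg, nickel briquettes = 1.0289 kg.
Objective = 1.23·2.0986 + 16.32·1.0289 = 19.3729.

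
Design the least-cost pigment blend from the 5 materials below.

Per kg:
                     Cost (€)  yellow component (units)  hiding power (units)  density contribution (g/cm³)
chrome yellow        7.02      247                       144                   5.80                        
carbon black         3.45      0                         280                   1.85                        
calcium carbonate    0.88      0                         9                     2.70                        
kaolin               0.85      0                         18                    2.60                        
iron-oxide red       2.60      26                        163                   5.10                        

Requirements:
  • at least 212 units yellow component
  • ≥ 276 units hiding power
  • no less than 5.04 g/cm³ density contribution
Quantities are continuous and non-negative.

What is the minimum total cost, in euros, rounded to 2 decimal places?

€7.90

Let x1 = kg of chrome yellow, x2 = kg of carbon black, x3 = kg of calcium carbonate, x4 = kg of kaolin, x5 = kg of iron-oxide red.
min 7.02x1 + 3.45x2 + 0.88x3 + 0.85x4 + 2.6x5 subject to:
  247x1 + 26x5 ≥ 212   (yellow component)
  144x1 + 280x2 + 9x3 + 18x4 + 163x5 ≥ 276   (hiding power)
  5.8x1 + 1.85x2 + 2.7x3 + 2.6x4 + 5.1x5 ≥ 5.04   (density contribution)
  x1, x2, x3, x4, x5 ≥ 0.
The cheapest feasible vertex uses only chrome yellow, carbon black; calcium carbonate, kaolin, iron-oxide red are not used. The yellow component and hiding power requirements are met with equality.
That vertex is x1 = 0.8583, x2 = 0.5443.
Cost = 7.02·0.8583 + 3.45·0.5443 = 7.9031.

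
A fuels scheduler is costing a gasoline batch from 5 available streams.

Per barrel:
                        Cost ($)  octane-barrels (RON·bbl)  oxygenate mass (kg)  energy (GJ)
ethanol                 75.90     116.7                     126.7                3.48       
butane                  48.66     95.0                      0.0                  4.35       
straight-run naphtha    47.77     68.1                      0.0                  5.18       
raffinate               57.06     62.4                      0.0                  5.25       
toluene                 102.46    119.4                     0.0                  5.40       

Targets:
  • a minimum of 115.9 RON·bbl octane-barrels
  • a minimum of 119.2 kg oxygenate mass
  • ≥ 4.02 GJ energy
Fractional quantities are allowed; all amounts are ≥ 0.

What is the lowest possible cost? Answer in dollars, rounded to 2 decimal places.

$78.29

Treat it as an LP. Let x1 = barrels of ethanol, x2 = barrels of butane, x3 = barrels of straight-run naphtha, x4 = barrels of raffinate, x5 = barrels of toluene.
Minimize 75.9x1 + 48.66x2 + 47.77x3 + 57.06x4 + 102.46x5 subject to:
  116.7x1 + 95x2 + 68.1x3 + 62.4x4 + 119.4x5 ≥ 115.9   (octane-barrels)
  126.7x1 ≥ 119.2   (oxygenate mass)
  3.48x1 + 4.35x2 + 5.18x3 + 5.25x4 + 5.4x5 ≥ 4.02   (energy)
  x1, x2, x3, x4, x5 ≥ 0.
The minimum-cost mix takes nothing from butane, raffinate, toluene — only ethanol, straight-run naphtha. Binding constraints: oxygenate mass and energy.
Optimal quantities: ethanol = 0.9408 barrels, straight-run naphtha = 0.144 barrels.
Total cost: 75.9·0.9408 + 47.77·0.144 = 78.2856.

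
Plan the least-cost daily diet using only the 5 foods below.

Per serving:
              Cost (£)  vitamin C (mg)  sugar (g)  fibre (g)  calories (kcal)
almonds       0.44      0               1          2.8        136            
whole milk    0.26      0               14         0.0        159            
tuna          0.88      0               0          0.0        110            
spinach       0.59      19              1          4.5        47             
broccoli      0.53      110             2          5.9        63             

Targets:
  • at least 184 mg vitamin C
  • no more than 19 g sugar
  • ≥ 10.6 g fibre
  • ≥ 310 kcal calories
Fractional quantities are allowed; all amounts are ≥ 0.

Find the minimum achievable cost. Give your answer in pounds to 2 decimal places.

Let x1 = servings of almonds, x2 = servings of whole milk, x3 = servings of tuna, x4 = servings of spinach, x5 = servings of broccoli.
min 0.44x1 + 0.26x2 + 0.88x3 + 0.59x4 + 0.53x5 with:
  19x4 + 110x5 ≥ 184   (vitamin C)
  1x1 + 14x2 + 1x4 + 2x5 ≤ 19   (sugar)
  2.8x1 + 4.5x4 + 5.9x5 ≥ 10.6   (fibre)
  136x1 + 159x2 + 110x3 + 47x4 + 63x5 ≥ 310   (calories)
  x1, x2, x3, x4, x5 ≥ 0.
At the optimum only almonds, whole milk, broccoli are positive (tuna, spinach = 0). There the sugar, fibre, calories constraints are tight.
So almonds = 0.2069 servings, whole milk = 1.1 servings, broccoli = 1.698 servings.
Hence cost = 0.44·0.2069 + 0.26·1.1 + 0.53·1.698 = £1.2770.

£1.28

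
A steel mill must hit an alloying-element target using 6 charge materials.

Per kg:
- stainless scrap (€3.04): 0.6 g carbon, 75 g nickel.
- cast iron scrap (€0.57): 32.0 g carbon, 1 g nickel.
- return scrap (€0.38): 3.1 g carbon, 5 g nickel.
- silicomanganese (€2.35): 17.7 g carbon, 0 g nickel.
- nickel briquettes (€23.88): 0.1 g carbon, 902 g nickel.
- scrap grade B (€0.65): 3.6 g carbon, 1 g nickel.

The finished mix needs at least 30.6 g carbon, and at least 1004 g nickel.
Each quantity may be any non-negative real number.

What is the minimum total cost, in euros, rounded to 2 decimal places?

Let x1 = kg of stainless scrap, x2 = kg of cast iron scrap, x3 = kg of return scrap, x4 = kg of silicomanganese, x5 = kg of nickel briquettes, x6 = kg of scrap grade B.
Minimise 3.04x1 + 0.57x2 + 0.38x3 + 2.35x4 + 23.88x5 + 0.65x6 with:
  0.6x1 + 32x2 + 3.1x3 + 17.7x4 + 0.1x5 + 3.6x6 ≥ 30.6   (carbon)
  75x1 + 1x2 + 5x3 + 902x5 + 1x6 ≥ 1004   (nickel)
  x1, x2, x3, x4, x5, x6 ≥ 0.
The minimum-cost mix takes nothing from stainless scrap, return scrap, silicomanganese, scrap grade B — only cast iron scrap, nickel briquettes. Binding constraints: carbon and nickel.
Optimal quantities: cast iron scrap = 0.9528 kg, nickel briquettes = 1.112 kg.
Hence cost = 0.57·0.9528 + 23.88·1.112 = €27.0977.

€27.10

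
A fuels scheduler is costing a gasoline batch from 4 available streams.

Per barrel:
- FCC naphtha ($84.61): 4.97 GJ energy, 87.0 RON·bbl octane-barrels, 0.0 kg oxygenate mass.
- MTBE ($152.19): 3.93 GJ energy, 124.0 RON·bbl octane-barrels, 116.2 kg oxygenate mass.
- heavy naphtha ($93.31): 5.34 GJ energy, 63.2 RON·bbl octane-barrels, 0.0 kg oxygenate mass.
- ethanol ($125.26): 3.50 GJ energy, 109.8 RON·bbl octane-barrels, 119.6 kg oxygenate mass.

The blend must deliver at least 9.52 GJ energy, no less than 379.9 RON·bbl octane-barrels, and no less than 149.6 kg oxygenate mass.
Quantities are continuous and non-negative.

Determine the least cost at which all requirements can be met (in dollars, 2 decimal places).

$392.57

Set it up as a linear program. Let x1 = barrels of FCC naphtha, x2 = barrels of MTBE, x3 = barrels of heavy naphtha, x4 = barrels of ethanol.
min 84.61x1 + 152.19x2 + 93.31x3 + 125.26x4 with:
  4.97x1 + 3.93x2 + 5.34x3 + 3.5x4 ≥ 9.52   (energy)
  87x1 + 124x2 + 63.2x3 + 109.8x4 ≥ 379.9   (octane-barrels)
  116.2x2 + 119.6x4 ≥ 149.6   (oxygenate mass)
  x1, x2, x3, x4 ≥ 0.
At the optimum only FCC naphtha, ethanol are positive (MTBE, heavy naphtha = 0). Binding constraints: octane-barrels and oxygenate mass.
Solving gives x1 = 2.788, x4 = 1.2508.
Cost = 84.61·2.788 + 125.26·1.2508 = 392.5679.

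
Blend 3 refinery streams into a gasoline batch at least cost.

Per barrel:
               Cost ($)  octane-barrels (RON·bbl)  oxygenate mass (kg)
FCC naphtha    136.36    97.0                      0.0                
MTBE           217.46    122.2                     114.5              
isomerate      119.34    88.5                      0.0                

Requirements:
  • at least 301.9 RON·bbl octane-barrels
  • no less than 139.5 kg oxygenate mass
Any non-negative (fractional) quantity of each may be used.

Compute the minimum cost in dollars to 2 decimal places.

$471.28

Let x1 = barrels of FCC naphtha, x2 = barrels of MTBE, x3 = barrels of isomerate.
Minimize 136.36x1 + 217.46x2 + 119.34x3 subject to:
  97x1 + 122.2x2 + 88.5x3 ≥ 301.9   (octane-barrels)
  114.5x2 ≥ 139.5   (oxygenate mass)
  x1, x2, x3 ≥ 0.
The minimum-cost mix takes nothing from FCC naphtha — only MTBE, isomerate. There the octane-barrels and oxygenate mass constraints are tight.
That vertex is x2 = 1.21834, x3 = 1.72903.
Objective = 217.46·1.21834 + 119.34·1.72903 = 471.2827.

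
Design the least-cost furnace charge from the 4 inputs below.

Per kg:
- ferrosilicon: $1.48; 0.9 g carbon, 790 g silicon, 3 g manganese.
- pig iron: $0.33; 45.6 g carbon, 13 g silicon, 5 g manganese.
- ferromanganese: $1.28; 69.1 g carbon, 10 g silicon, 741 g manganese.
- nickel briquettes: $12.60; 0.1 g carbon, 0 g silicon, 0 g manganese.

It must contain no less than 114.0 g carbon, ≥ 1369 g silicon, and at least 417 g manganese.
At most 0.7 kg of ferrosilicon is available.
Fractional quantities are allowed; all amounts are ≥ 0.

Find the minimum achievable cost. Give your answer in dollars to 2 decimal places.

$21.89

Let x1 = kg of ferrosilicon, x2 = kg of pig iron, x3 = kg of ferromanganese, x4 = kg of nickel briquettes.
min 1.48x1 + 0.33x2 + 1.28x3 + 12.6x4 s.t.:
  0.9x1 + 45.6x2 + 69.1x3 + 0.1x4 ≥ 114   (carbon)
  790x1 + 13x2 + 10x3 ≥ 1369   (silicon)
  3x1 + 5x2 + 741x3 ≥ 417   (manganese)
  x1 ≤ 0.7
  x1, x2, x3, x4 ≥ 0.
The cheapest feasible vertex uses only ferrosilicon, pig iron, ferromanganese; nickel briquettes is not used. Binding constraints: silicon, manganese, the ferrosilicon cap.
Optimal quantities: ferrosilicon = 0.7 kg, pig iron = 62.66 kg, ferromanganese = 0.1371 kg.
Total cost: 1.48·0.7 + 0.33·62.66 + 1.28·0.1371 = 21.8893.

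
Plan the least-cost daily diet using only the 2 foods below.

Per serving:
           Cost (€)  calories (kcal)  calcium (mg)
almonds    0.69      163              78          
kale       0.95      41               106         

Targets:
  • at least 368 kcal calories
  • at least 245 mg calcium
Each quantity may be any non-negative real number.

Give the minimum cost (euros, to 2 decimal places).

Set it up as a linear program. Let x1 = servings of almonds, x2 = servings of kale.
min 0.69x1 + 0.95x2 with:
  163x1 + 41x2 ≥ 368   (calories)
  78x1 + 106x2 ≥ 245   (calcium)
  x1, x2 ≥ 0.
At the optimum only almonds is positive (kale = 0). The calcium requirement is met with equality.
Optimal quantities: almonds = 3.141 servings.
Cost = 0.69·3.141 = 2.1673.

€2.17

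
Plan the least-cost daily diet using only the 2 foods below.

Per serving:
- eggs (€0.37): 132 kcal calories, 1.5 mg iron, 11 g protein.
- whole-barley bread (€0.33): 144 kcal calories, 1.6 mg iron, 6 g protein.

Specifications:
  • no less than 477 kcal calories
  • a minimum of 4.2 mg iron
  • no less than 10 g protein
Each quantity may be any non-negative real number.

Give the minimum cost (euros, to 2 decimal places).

€1.09

Let x1 = servings of eggs, x2 = servings of whole-barley bread.
min 0.37x1 + 0.33x2 s.t.:
  132x1 + 144x2 ≥ 477   (calories)
  1.5x1 + 1.6x2 ≥ 4.2   (iron)
  11x1 + 6x2 ≥ 10   (protein)
  x1, x2 ≥ 0.
At the optimum only whole-barley bread is positive (eggs = 0). There the calories constraint is tight.
That vertex is x2 = 3.312.
Hence cost = 0.33·3.312 = €1.0930.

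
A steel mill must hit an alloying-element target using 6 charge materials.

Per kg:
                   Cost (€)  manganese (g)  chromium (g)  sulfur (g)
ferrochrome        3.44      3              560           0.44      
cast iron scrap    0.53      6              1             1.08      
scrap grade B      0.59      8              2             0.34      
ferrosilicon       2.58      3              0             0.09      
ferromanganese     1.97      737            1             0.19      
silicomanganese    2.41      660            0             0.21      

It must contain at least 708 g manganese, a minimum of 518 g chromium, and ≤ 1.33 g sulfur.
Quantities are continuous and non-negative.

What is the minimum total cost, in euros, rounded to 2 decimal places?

€5.06

Treat it as an LP. Let x1 = kg of ferrochrome, x2 = kg of cast iron scrap, x3 = kg of scrap grade B, x4 = kg of ferrosilicon, x5 = kg of ferromanganese, x6 = kg of silicomanganese.
Minimise 3.44x1 + 0.53x2 + 0.59x3 + 2.58x4 + 1.97x5 + 2.41x6 s.t.:
  3x1 + 6x2 + 8x3 + 3x4 + 737x5 + 660x6 ≥ 708   (manganese)
  560x1 + 1x2 + 2x3 + 1x5 ≥ 518   (chromium)
  0.44x1 + 1.08x2 + 0.34x3 + 0.09x4 + 0.19x5 + 0.21x6 ≤ 1.33   (sulfur)
  x1, x2, x3, x4, x5, x6 ≥ 0.
The optimal basis is {ferrochrome, ferromanganese}; cast iron scrap, scrap grade B, ferrosilicon, silicomanganese drop out. Binding constraints: manganese and chromium.
That vertex is x1 = 0.9233, x5 = 0.9569.
Cost = 3.44·0.9233 + 1.97·0.9569 = 5.0612.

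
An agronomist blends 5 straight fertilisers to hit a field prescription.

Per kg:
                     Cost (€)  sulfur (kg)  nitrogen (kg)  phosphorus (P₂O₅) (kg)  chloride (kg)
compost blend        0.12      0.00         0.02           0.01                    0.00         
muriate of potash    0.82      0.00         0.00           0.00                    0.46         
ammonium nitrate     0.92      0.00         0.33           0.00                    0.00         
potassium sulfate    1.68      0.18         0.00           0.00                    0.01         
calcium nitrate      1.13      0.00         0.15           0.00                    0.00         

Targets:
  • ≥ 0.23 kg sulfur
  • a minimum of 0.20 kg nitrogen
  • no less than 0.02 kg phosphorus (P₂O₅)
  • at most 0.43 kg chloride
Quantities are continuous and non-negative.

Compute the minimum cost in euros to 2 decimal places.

Let x1 = kg of compost blend, x2 = kg of muriate of potash, x3 = kg of ammonium nitrate, x4 = kg of potassium sulfate, x5 = kg of calcium nitrate.
Minimize 0.12x1 + 0.82x2 + 0.92x3 + 1.68x4 + 1.13x5 subject to:
  0.18x4 ≥ 0.23   (sulfur)
  0.02x1 + 0.33x3 + 0.15x5 ≥ 0.2   (nitrogen)
  0.01x1 ≥ 0.02   (phosphorus (P₂O₅))
  0.46x2 + 0.01x4 ≤ 0.43   (chloride)
  x1, x2, x3, x4, x5 ≥ 0.
The minimum-cost mix takes nothing from muriate of potash, calcium nitrate — only compost blend, ammonium nitrate, potassium sulfate. There the sulfur, nitrogen, phosphorus (P₂O₅) constraints are tight.
That vertex is x1 = 2, x3 = 0.4848, x4 = 1.278.
Hence cost = 0.12·2 + 0.92·0.4848 + 1.68·1.278 = €2.8331.

€2.83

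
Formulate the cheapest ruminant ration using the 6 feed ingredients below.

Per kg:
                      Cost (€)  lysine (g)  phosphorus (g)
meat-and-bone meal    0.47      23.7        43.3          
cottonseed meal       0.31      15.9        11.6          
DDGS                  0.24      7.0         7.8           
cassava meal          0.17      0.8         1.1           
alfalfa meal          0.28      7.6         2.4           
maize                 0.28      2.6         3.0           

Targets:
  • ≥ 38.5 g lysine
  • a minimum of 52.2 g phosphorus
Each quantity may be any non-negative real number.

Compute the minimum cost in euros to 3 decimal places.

Let x1 = kg of meat-and-bone meal, x2 = kg of cottonseed meal, x3 = kg of DDGS, x4 = kg of cassava meal, x5 = kg of alfalfa meal, x6 = kg of maize.
Minimise 0.47x1 + 0.31x2 + 0.24x3 + 0.17x4 + 0.28x5 + 0.28x6 with:
  23.7x1 + 15.9x2 + 7x3 + 0.8x4 + 7.6x5 + 2.6x6 ≥ 38.5   (lysine)
  43.3x1 + 11.6x2 + 7.8x3 + 1.1x4 + 2.4x5 + 3x6 ≥ 52.2   (phosphorus)
  x1, x2, x3, x4, x5, x6 ≥ 0.
At the optimum only meat-and-bone meal, cottonseed meal are positive (DDGS, cassava meal, alfalfa meal, maize = 0). Binding constraints: lysine and phosphorus.
Solving gives x1 = 0.927, x2 = 1.04.
Total cost: 0.47·0.927 + 0.31·1.04 = 0.75809.

€0.758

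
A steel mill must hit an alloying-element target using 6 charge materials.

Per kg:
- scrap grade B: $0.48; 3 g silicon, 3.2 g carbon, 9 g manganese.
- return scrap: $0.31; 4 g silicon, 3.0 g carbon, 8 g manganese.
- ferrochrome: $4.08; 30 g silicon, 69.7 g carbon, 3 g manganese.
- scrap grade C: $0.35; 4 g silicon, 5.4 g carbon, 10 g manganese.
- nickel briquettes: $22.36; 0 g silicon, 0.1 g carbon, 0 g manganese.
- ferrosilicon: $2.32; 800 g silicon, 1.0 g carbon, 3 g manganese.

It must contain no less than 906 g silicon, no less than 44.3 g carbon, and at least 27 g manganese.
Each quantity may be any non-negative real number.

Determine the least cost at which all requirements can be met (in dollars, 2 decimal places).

This is a linear program. Let x1 = kg of scrap grade B, x2 = kg of return scrap, x3 = kg of ferrochrome, x4 = kg of scrap grade C, x5 = kg of nickel briquettes, x6 = kg of ferrosilicon.
Minimise 0.48x1 + 0.31x2 + 4.08x3 + 0.35x4 + 22.36x5 + 2.32x6 subject to:
  3x1 + 4x2 + 30x3 + 4x4 + 800x6 ≥ 906   (silicon)
  3.2x1 + 3x2 + 69.7x3 + 5.4x4 + 0.1x5 + 1x6 ≥ 44.3   (carbon)
  9x1 + 8x2 + 3x3 + 10x4 + 3x6 ≥ 27   (manganese)
  x1, x2, x3, x4, x5, x6 ≥ 0.
The optimal basis is {ferrochrome, scrap grade C, ferrosilicon}; scrap grade B, return scrap, nickel briquettes drop out. Binding constraints: silicon, carbon, manganese.
So ferrochrome = 0.4466 kg, scrap grade C = 2.235 kg, ferrosilicon = 1.105 kg.
Total cost: 4.08·0.4466 + 0.35·2.235 + 2.32·1.105 = 5.1680.

$5.17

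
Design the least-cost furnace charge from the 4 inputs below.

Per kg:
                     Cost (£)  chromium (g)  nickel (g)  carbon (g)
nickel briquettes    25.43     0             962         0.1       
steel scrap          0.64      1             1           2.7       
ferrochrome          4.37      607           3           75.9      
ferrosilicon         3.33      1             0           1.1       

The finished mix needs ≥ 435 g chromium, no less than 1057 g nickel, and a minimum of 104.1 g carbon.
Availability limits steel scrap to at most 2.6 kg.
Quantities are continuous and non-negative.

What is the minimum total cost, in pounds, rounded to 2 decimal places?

£33.82

This is a linear program. Let x1 = kg of nickel briquettes, x2 = kg of steel scrap, x3 = kg of ferrochrome, x4 = kg of ferrosilicon.
Minimize 25.43x1 + 0.64x2 + 4.37x3 + 3.33x4 s.t.:
  1x2 + 607x3 + 1x4 ≥ 435   (chromium)
  962x1 + 1x2 + 3x3 ≥ 1057   (nickel)
  0.1x1 + 2.7x2 + 75.9x3 + 1.1x4 ≥ 104.1   (carbon)
  x2 ≤ 2.6
  x1, x2, x3, x4 ≥ 0.
The cheapest feasible vertex uses only nickel briquettes, ferrochrome; steel scrap, ferrosilicon are not used. Binding constraints: nickel and carbon.
That vertex is x1 = 1.0945, x3 = 1.3701.
Objective = 25.43·1.0945 + 4.37·1.3701 = 33.8205.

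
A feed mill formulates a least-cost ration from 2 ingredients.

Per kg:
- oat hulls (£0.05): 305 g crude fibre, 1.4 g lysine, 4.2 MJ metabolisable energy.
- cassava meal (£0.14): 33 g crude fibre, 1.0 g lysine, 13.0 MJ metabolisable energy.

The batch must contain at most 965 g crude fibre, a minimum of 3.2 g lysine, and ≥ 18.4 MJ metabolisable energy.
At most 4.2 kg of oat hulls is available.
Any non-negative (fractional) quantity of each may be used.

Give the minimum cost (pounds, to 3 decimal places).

This is a linear program. Let x1 = kg of oat hulls, x2 = kg of cassava meal.
Minimise 0.05x1 + 0.14x2 with:
  305x1 + 33x2 ≤ 965   (crude fibre)
  1.4x1 + 1x2 ≥ 3.2   (lysine)
  4.2x1 + 13x2 ≥ 18.4   (metabolisable energy)
  x1 ≤ 4.2
  x1, x2 ≥ 0.
Both inputs are positive at the optimum. Binding constraints: lysine and metabolisable energy.
Solving gives x1 = 1.657, x2 = 0.88.
Total cost: 0.05·1.657 + 0.14·0.88 = 0.20605.

£0.206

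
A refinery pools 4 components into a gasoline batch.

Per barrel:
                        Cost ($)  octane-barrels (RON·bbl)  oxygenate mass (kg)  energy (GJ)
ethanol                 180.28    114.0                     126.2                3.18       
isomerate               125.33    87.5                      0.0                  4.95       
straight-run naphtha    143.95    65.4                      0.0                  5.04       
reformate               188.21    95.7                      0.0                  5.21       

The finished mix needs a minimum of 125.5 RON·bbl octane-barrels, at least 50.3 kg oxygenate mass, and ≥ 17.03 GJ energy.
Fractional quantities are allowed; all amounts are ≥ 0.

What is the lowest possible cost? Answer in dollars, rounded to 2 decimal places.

Treat it as an LP. Let x1 = barrels of ethanol, x2 = barrels of isomerate, x3 = barrels of straight-run naphtha, x4 = barrels of reformate.
min 180.28x1 + 125.33x2 + 143.95x3 + 188.21x4 subject to:
  114x1 + 87.5x2 + 65.4x3 + 95.7x4 ≥ 125.5   (octane-barrels)
  126.2x1 ≥ 50.3   (oxygenate mass)
  3.18x1 + 4.95x2 + 5.04x3 + 5.21x4 ≥ 17.03   (energy)
  x1, x2, x3, x4 ≥ 0.
The minimum-cost mix takes nothing from straight-run naphtha, reformate — only ethanol, isomerate. There the oxygenate mass and energy constraints are tight.
So ethanol = 0.398574 barrels, isomerate = 3.18435 barrels.
Objective = 180.28·0.398574 + 125.33·3.18435 = 470.9495.

$470.95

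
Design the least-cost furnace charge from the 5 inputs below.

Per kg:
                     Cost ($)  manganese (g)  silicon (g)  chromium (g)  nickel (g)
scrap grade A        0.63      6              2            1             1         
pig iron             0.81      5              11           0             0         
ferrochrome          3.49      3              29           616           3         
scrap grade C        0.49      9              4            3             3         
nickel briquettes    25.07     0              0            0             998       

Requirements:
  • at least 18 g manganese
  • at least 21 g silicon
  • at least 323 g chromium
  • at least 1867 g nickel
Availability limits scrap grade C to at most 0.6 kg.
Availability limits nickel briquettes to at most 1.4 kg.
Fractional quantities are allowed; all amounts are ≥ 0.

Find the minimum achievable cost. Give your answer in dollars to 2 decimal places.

This is a linear program. Let x1 = kg of scrap grade A, x2 = kg of pig iron, x3 = kg of ferrochrome, x4 = kg of scrap grade C, x5 = kg of nickel briquettes.
min 0.63x1 + 0.81x2 + 3.49x3 + 0.49x4 + 25.07x5 subject to:
  6x1 + 5x2 + 3x3 + 9x4 ≥ 18   (manganese)
  2x1 + 11x2 + 29x3 + 4x4 ≥ 21   (silicon)
  1x1 + 616x3 + 3x4 ≥ 323   (chromium)
  1x1 + 3x3 + 3x4 + 998x5 ≥ 1867   (nickel)
  x4 ≤ 0.6
  x5 ≤ 1.4
  x1, x2, x3, x4, x5 ≥ 0.
The minimum-cost mix takes nothing from pig iron, ferrochrome — only scrap grade A, scrap grade C, nickel briquettes. Binding constraints: nickel, the scrap grade C cap, the nickel briquettes cap.
Optimal quantities: scrap grade A = 468 kg, scrap grade C = 0.6 kg, nickel briquettes = 1.4 kg.
Objective = 0.63·468 + 0.49·0.6 + 25.07·1.4 = 330.2320.

$330.23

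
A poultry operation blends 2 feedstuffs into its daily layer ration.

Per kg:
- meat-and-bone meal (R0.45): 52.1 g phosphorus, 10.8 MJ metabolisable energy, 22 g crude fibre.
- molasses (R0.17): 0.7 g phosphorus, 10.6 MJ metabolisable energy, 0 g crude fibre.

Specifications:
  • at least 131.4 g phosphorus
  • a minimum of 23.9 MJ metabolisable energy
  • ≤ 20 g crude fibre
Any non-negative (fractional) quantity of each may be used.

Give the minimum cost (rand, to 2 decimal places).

R20.82

Let x1 = kg of meat-and-bone meal, x2 = kg of molasses.
Minimise 0.45x1 + 0.17x2 with:
  52.1x1 + 0.7x2 ≥ 131.4   (phosphorus)
  10.8x1 + 10.6x2 ≥ 23.9   (metabolisable energy)
  22x1 ≤ 20   (crude fibre)
  x1, x2 ≥ 0.
Both inputs are positive at the optimum. There the phosphorus and crude fibre constraints are tight.
That vertex is x1 = 0.90909, x2 = 120.05.
Hence cost = 0.45·0.90909 + 0.17·120.05 = R20.8176.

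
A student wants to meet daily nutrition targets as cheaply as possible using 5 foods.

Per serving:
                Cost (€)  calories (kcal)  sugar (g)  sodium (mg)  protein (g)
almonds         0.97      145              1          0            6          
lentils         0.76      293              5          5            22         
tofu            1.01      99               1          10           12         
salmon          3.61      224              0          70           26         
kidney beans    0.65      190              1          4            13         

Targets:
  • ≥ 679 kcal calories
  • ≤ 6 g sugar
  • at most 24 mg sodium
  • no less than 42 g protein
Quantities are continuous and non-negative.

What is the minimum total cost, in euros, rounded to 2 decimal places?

This is a linear program. Let x1 = servings of almonds, x2 = servings of lentils, x3 = servings of tofu, x4 = servings of salmon, x5 = servings of kidney beans.
Minimize 0.97x1 + 0.76x2 + 1.01x3 + 3.61x4 + 0.65x5 s.t.:
  145x1 + 293x2 + 99x3 + 224x4 + 190x5 ≥ 679   (calories)
  1x1 + 5x2 + 1x3 + 1x5 ≤ 6   (sugar)
  5x2 + 10x3 + 70x4 + 4x5 ≤ 24   (sodium)
  6x1 + 22x2 + 12x3 + 26x4 + 13x5 ≥ 42   (protein)
  x1, x2, x3, x4, x5 ≥ 0.
The minimum-cost mix takes nothing from almonds, tofu, salmon — only lentils, kidney beans. The calories and sugar requirements are met with equality.
Optimal quantities: lentils = 0.7017 servings, kidney beans = 2.492 servings.
Cost = 0.76·0.7017 + 0.65·2.492 = 2.1531.

€2.15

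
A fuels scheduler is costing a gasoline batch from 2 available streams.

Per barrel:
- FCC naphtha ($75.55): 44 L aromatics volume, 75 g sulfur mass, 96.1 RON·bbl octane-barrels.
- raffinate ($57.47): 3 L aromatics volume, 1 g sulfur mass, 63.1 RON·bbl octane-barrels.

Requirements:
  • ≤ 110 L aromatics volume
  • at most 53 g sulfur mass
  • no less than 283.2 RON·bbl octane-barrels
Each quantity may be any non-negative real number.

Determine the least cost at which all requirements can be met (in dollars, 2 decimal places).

Let x1 = barrels of FCC naphtha, x2 = barrels of raffinate.
Minimise 75.55x1 + 57.47x2 s.t.:
  44x1 + 3x2 ≤ 110   (aromatics volume)
  75x1 + 1x2 ≤ 53   (sulfur mass)
  96.1x1 + 63.1x2 ≥ 283.2   (octane-barrels)
  x1, x2 ≥ 0.
Both inputs are positive at the optimum. The sulfur mass and octane-barrels requirements are met with equality.
Solving gives x1 = 0.66023, x2 = 3.4826.
Objective = 75.55·0.66023 + 57.47·3.4826 = 250.0254.

$250.03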